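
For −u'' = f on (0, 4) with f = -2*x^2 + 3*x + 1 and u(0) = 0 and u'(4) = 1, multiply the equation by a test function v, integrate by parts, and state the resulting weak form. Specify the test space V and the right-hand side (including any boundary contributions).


V = {v ∈ H^1(0, 4) : v(0) = 0} (test functions vanish at x = 0 where u is specified); weak form: ∫_0^4 u'v' dx = ∫_0^4 (-2*x^2 + 3*x + 1) v dx + v(4) for all v ∈ V.

Multiply both sides by a test function v and integrate from 0 to 4:
  ∫_0^4 −u''(x) v(x) dx = ∫_0^4 f(x) v(x) dx.
Integrate the LHS by parts once:
  ∫_0^4 −u'' v dx = −[u'(x) v(x)]_0^4 + ∫_0^4 u'(x) v'(x) dx.
Thus ∫_0^4 u'(x) v'(x) dx = ∫_0^4 f(x) v(x) dx + [u'(x) v(x)]_0^4.
Choose V so that boundary terms are either known or forced to vanish.
Mixed BC: u(0) = 0 (Dirichlet) and u'(4) = 1 (Neumann). Define V = {v ∈ H^1(0, 4) : v(0) = 0}. Then [u' v]_0^4 = u'(4)·v(4) − u'(0)·0 = v(4).
Weak formulation: find u (satisfying any essential BC) such that ∫_0^4 u'(x) v'(x) dx = ∫_0^4 f v dx + v(4) for all v ∈ V (Dirichlet at 0 absorbed into V; Neumann datum at x = 4 contributes the boundary term).
Substituting f(x) = -2*x^2 + 3*x + 1, the right-hand side is ∫_0^4 (-2*x^2 + 3*x + 1) v dx + v(4).


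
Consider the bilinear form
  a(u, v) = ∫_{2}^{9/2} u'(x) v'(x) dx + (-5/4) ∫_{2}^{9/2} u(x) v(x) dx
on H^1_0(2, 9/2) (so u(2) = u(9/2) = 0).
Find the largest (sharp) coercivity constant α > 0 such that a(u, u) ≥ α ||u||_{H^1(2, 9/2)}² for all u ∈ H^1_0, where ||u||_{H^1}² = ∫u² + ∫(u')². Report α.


α = (-125 + 16*π^2)/(4*(25 + 4*π^2))

Coercivity of a(·,·) on H^1_0(2, 9/2) means a(u, u) ≥ α ||u||_{H^1}² for every u ∈ H^1_0.
The interval has length L = 5/2, and Poincaré/coercivity depend only on L. Here a(u, u) = ∫(u')² + (-5/4)·∫u².
Here c = -5/4 < 0 with |c| < (π/L)² = 4*π^2/25, so coercivity still holds. The condition a(u,u) ≥ α||u||_{H^1}² reads (1−α)∫(u')² ≥ (α−c)∫u². Any admissible α is ≤ 1 (rapidly oscillating u have ∫u²/∫(u')² → 0), and α = 1 would force 0 ≥ (1−c)∫u², impossible since c < 1; so 1−α > 0. By the sharp Poincaré inequality on H^1_0 of an interval of length L, ∫(u')² ≥ (π/L)²∫u² with equality for the first sine mode sin(π(x−x₀)/L) (x₀ the left endpoint), so the inequality holds for all u iff (1−α)(π/L)² ≥ α − c, i.e. α ≤ ((π/L)² + c)/((π/L)² + 1) = (1 + c(L/π)²)/(1 + (L/π)²). (Direct route, valid since c ≤ 0: Poincaré gives c∫u² ≥ c(L/π)²∫(u')², so a(u,u) ≥ (1 + c(L/π)²)∫(u')², while ||u||_{H^1}² ≤ (1 + (L/π)²)∫(u')²; dividing yields the same α.) With (π/L)² = 4*π^2/25 and c = -5/4, the largest admissible constant is α = ((π/L)² + c)/((π/L)² + 1).
Simplifying, α = (-125 + 16*π^2)/(4*(25 + 4*π^2)).


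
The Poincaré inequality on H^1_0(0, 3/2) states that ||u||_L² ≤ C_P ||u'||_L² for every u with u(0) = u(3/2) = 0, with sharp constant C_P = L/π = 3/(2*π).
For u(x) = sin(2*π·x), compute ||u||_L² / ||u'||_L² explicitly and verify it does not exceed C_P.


||u||_L² / ||u'||_L² = 1/(2*π) < C_P = 3/(2*π).

u(x) = sin(2*π·x), so u'(x) = 2*π*cos(2*π*x).
Writing u(x) = A·sin(kπx/L) with A = 1 and k = 3, use ∫_0^L sin²(kπx/L) dx = L/2 and ∫_0^L cos²(kπx/L) dx = L/2.
u² = 1·sin²(2*π·x) and (u')² = 4*π^2·cos²(2*π·x), and each of sin², cos² integrates to L/2 = 3/4 over (0, 3/2).
∫_0^3/2 u² dx = 3/4, so ||u||_L² = sqrt(3)/2.
∫_0^3/2 (u')² dx = 3*π^2, so ||u'||_L² = sqrt(3)*π.
Ratio ||u||_L² / ||u'||_L² = 1/(2*π).
Sharp Poincaré constant on H^1_0(0, 3/2) is C_P = L/π = 3/(2*π), achieved by sin(2*π/3·x).
This is the k = 3 harmonic; the ratio L/(kπ) is strictly less than C_P = L/π, consistent with the sharp inequality ||u||_L² ≤ C_P ||u'||_L².


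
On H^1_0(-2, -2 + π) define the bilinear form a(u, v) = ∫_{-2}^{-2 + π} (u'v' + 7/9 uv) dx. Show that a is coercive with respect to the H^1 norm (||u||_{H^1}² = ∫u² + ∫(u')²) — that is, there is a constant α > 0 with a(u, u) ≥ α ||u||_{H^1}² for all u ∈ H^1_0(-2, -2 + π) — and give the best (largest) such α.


α = 8/9

Coercivity of a(·,·) on H^1_0(-2, -2 + π) means a(u, u) ≥ α ||u||_{H^1}² for every u ∈ H^1_0.
The interval has length L = π, and Poincaré/coercivity depend only on L. Here a(u, u) = ∫(u')² + (7/9)·∫u².
Here 0 < c = 7/9 < 1. The condition a(u,u) ≥ α||u||_{H^1}² reads (1−α)∫(u')² ≥ (α−c)∫u². Any admissible α is ≤ 1 (rapidly oscillating u have ∫u²/∫(u')² → 0), and α = 1 would force 0 ≥ (1−c)∫u², impossible since c < 1; so 1−α > 0. By the sharp Poincaré inequality on H^1_0 of an interval of length L, ∫(u')² ≥ (π/L)²∫u² with equality for the first sine mode sin(π(x−x₀)/L) (x₀ the left endpoint), so the inequality holds for all u iff (1−α)(π/L)² ≥ α − c, i.e. α ≤ ((π/L)² + c)/((π/L)² + 1) = (1 + c(L/π)²)/(1 + (L/π)²). With (π/L)² = 1 and c = 7/9, the largest admissible constant is α = ((π/L)² + c)/((π/L)² + 1).
Simplifying, α = 8/9.


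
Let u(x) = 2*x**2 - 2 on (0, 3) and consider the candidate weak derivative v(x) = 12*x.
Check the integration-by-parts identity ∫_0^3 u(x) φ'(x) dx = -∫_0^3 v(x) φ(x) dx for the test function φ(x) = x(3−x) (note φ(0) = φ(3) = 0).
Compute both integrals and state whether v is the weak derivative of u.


LHS = -27, RHS = -81. No, v is not the weak derivative of u.

u(x) = 2*x**2 - 2, classical derivative u'(x) = 4*x.
φ(x) = x(3−x), so φ'(x) = 3 - 2*x.
Note φ(0) = φ(3) = 0, so the boundary term u·φ vanishes.
LHS = ∫_0^3 u(x) φ'(x) dx = ∫_0^3 (-4*x^3 + 6*x^2 + 4*x - 6) dx. Term by term:
  ∫_0^3 -4*x^3 dx = -81;  ∫_0^3 6*x^2 dx = 54;  ∫_0^3 4*x dx = 18;
  ∫_0^3 -6 dx = -18.
Sum: -81 + 54 + 18 − 18 = -27.
So LHS = -27.
∫_0^3 v(x) φ(x) dx = ∫_0^3 (-12*x^3 + 36*x^2) dx. Term by term:
  ∫_0^3 -12*x^3 dx = -243;  ∫_0^3 36*x^2 dx = 324.
Sum: -243 + 324 = 81.
So RHS = -∫_0^3 v(x) φ(x) dx = -81.
LHS − RHS = 54 ≠ 0, so the identity fails.
(For a valid weak derivative the identity must hold for EVERY test function, in particular this one. The failure shows v is NOT the weak derivative of u.)
Correct weak derivative would be u'(x) = 4*x.


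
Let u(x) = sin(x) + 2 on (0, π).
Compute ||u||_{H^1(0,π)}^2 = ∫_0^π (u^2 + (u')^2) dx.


||u||_{H^1(0,π)}^2 = 8 + 5*π

u'(x) = cos(x).
Expand u² and (u')² and integrate term by term on (0, π), using: for integers n ≥ 1, ∫_0^π sin²(nx) dx = ∫_0^π cos²(nx) dx = π/2; for n ≠ n', ∫_0^π sin(nx)sin(n'x) dx = ∫_0^π cos(nx)cos(n'x) dx = 0; and by product-to-sum, ∫_0^π sin(nx)cos(n'x) dx = ½∫_0^π [sin((n+n')x) + sin((n−n')x)] dx, which is 0 when n+n' is even and 2n/(n²−n'²) when n+n' is odd (it need not vanish on (0, π)). For the constant mode: ∫_0^π 1 dx = π, ∫_0^π cos(nx) dx = 0, ∫_0^π sin(nx) dx = (1−(−1)^n)/n.
  u² squared terms: (2)²·∫1 dx = 4·π = 4*π;  (1)²·∫sin(x)² dx = 1·π/2 = π/2.
  u² cross terms: 2·(2)·(1)·∫1·sin(x) dx = 4·(2) = 8.
  So ∫_0^π u² dx = 4*π + π/2 + 8 = 8 + 9*π/2.
  (u')² squared terms: (1)²·∫cos(x)² dx = 1·π/2 = π/2.
  So ∫_0^π (u')² dx = π/2.
||u||_{H^1}^2 = (8 + 9*π/2) + (π/2) = 8 + 5*π.


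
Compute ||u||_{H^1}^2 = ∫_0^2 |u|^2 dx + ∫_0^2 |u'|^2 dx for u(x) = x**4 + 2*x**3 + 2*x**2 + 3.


||u||_{H^1}^2 = 646678/315

The H^1 norm (squared) on an interval (0, L) is
  ||u||_{H^1}^2 = ∫_0^L u(x)^2 dx + ∫_0^L u'(x)^2 dx.
Compute u'(x) = 4*x**3 + 6*x**2 + 4*x.
Then u(x)^2 = x**8 + 4*x**7 + 8*x**6 + 8*x**5 + 10*x**4 + 12*x**3 + 12*x**2 + 9 and u'(x)^2 = 16*x**6 + 48*x**5 + 68*x**4 + 48*x**3 + 16*x**2.
Integrate each monomial from 0 to 2 using ∫_0^2 c·x^n dx = c·2^(n+1)/(n+1):
  ∫_0^2 u(x)^2 dx = ∫_0^2 (x^8 + 4*x^7 + 8*x^6 + 8*x^5 + 10*x^4 + 12*x^3 + 12*x^2 + 9) dx. Term by term:
    ∫_0^2 x^8 dx = 512/9;  ∫_0^2 4*x^7 dx = 128;  ∫_0^2 8*x^6 dx = 1024/7;
    ∫_0^2 8*x^5 dx = 256/3;  ∫_0^2 10*x^4 dx = 64;  ∫_0^2 12*x^3 dx = 48;
    ∫_0^2 12*x^2 dx = 32;  ∫_0^2 9 dx = 18.
  Sum: 512/9 + 128 + 1024/7 + 256/3 + 64 + 48 + 32 + 18 = 36446/63.
  ∫_0^2 u'(x)^2 dx = ∫_0^2 (16*x^6 + 48*x^5 + 68*x^4 + 48*x^3 + 16*x^2) dx. Term by term:
    ∫_0^2 16*x^6 dx = 2048/7;  ∫_0^2 48*x^5 dx = 512;  ∫_0^2 68*x^4 dx = 2176/5;
    ∫_0^2 48*x^3 dx = 192;  ∫_0^2 16*x^2 dx = 128/3.
  Sum: 2048/7 + 512 + 2176/5 + 192 + 128/3 = 154816/105.
Adding: ||u||_{H^1}^2 = 36446/63 + 154816/105 = 646678/315.


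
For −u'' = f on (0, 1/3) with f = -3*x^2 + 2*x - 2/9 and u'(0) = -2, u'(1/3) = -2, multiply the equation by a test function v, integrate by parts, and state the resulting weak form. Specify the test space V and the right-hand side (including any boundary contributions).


V = H^1(0, 1/3) (v unrestricted at boundary; u is determined up to an additive constant); weak form: ∫_0^1/3 u'v' dx = ∫_0^1/3 (-3*x^2 + 2*x - 2/9) v dx − 2·v(1/3) + 2·v(0) for all v ∈ V.

Multiply both sides by a test function v and integrate from 0 to 1/3:
  ∫_0^1/3 −u''(x) v(x) dx = ∫_0^1/3 f(x) v(x) dx.
Integrate the LHS by parts once:
  ∫_0^1/3 −u'' v dx = −[u'(x) v(x)]_0^1/3 + ∫_0^1/3 u'(x) v'(x) dx.
Thus ∫_0^1/3 u'(x) v'(x) dx = ∫_0^1/3 f(x) v(x) dx + [u'(x) v(x)]_0^1/3.
Choose V so that boundary terms are either known or forced to vanish.
u has inhomogeneous Neumann u'(0) = -2, u'(1/3) = -2. [u' v]_0^1/3 = (-2)·v(1/3) − (-2)·v(0) = − 2·v(1/3) + 2·v(0). Take V = H^1(0, 1/3); boundary term becomes part of RHS.
Weak formulation: find u (satisfying any essential BC) such that ∫_0^1/3 u'(x) v'(x) dx = ∫_0^1/3 f v dx − 2·v(1/3) + 2·v(0) for all v ∈ V (Neumann data are natural BCs: they enter the RHS as boundary terms).
Substituting f(x) = -3*x^2 + 2*x - 2/9, the right-hand side is ∫_0^1/3 (-3*x^2 + 2*x - 2/9) v dx − 2·v(1/3) + 2·v(0).
Compatibility check (pure Neumann): taking v ≡ 1 ∈ V gives 0 = ∫_0^1/3 f dx + (-2) − (-2), i.e. ∫_0^1/3 f dx must equal u'(0) − u'(1/3) = 0. Indeed ∫_0^1/3 (-3*x^2 + 2*x - 2/9) dx = 0, so the data are compatible. The solution is then unique only up to an additive constant (fix it e.g. by requiring ∫_0^1/3 u dx = 0).


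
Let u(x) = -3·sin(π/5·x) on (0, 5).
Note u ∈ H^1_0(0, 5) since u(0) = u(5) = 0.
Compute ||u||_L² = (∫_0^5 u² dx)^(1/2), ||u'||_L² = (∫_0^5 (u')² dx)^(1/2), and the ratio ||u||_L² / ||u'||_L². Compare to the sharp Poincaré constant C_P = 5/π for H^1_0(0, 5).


||u||_L² / ||u'||_L² = 5/π = C_P.

u(x) = -3·sin(π/5·x), so u'(x) = -3*π*cos(π*x/5)/5.
Writing u(x) = A·sin(kπx/L) with A = -3 and k = 1, use ∫_0^L sin²(kπx/L) dx = L/2 and ∫_0^L cos²(kπx/L) dx = L/2.
u² = 9·sin²(π/5·x) and (u')² = 9*π^2/25·cos²(π/5·x), and each of sin², cos² integrates to L/2 = 5/2 over (0, 5).
∫_0^5 u² dx = 45/2, so ||u||_L² = 3*sqrt(10)/2.
∫_0^5 (u')² dx = 9*π^2/10, so ||u'||_L² = 3*sqrt(10)*π/10.
Ratio ||u||_L² / ||u'||_L² = 5/π.
Sharp Poincaré constant on H^1_0(0, 5) is C_P = L/π = 5/π, achieved by sin(π/5·x).
This is the k = 1 eigenfunction (up to amplitude), so the ratio equals the sharp Poincaré constant exactly.


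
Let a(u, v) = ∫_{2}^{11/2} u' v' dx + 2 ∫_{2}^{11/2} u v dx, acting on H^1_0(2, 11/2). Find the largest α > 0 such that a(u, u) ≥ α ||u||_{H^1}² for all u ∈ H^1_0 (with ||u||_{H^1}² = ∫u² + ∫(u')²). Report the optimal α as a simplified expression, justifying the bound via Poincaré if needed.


α = 1

Coercivity of a(·,·) on H^1_0(2, 11/2) means a(u, u) ≥ α ||u||_{H^1}² for every u ∈ H^1_0.
The interval has length L = 7/2, and Poincaré/coercivity depend only on L. Here a(u, u) = ∫(u')² + (2)·∫u².
Here c = 2 ≥ 1, so a(u,u) = ∫(u')² + c∫u² ≥ ∫(u')² + ∫u² = ||u||_{H^1}², i.e. α = 1 works. No larger α is possible: a(u,u) ≥ α||u||_{H^1}² means (1−α)∫(u')² ≥ (α−c)∫u², and for the modes u_n = sin(nπ(x−x₀)/L) (x₀ the left endpoint) one has ∫u_n²/∫(u_n')² = (L/(nπ))² → 0, so a(u_n,u_n)/||u_n||_{H^1}² → 1. Hence the optimal constant is α = 1.
Therefore α = 1.


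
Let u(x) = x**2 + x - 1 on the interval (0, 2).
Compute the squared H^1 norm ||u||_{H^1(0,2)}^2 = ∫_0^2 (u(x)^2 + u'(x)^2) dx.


||u||_{H^1}^2 = 152/5

The H^1 norm (squared) on an interval (0, L) is
  ||u||_{H^1}^2 = ∫_0^L u(x)^2 dx + ∫_0^L u'(x)^2 dx.
Compute u'(x) = 2*x + 1.
Then u(x)^2 = x**4 + 2*x**3 - x**2 - 2*x + 1 and u'(x)^2 = 4*x**2 + 4*x + 1.
Integrate each monomial from 0 to 2 using ∫_0^2 c·x^n dx = c·2^(n+1)/(n+1):
  ∫_0^2 u(x)^2 dx = ∫_0^2 (x^4 + 2*x^3 - x^2 - 2*x + 1) dx. Term by term:
    ∫_0^2 x^4 dx = 32/5;  ∫_0^2 2*x^3 dx = 8;  ∫_0^2 -x^2 dx = -8/3;
    ∫_0^2 -2*x dx = -4;  ∫_0^2 1 dx = 2.
  Sum: 32/5 + 8 − 8/3 − 4 + 2 = 146/15.
  ∫_0^2 u'(x)^2 dx = ∫_0^2 (4*x^2 + 4*x + 1) dx. Term by term:
    ∫_0^2 4*x^2 dx = 32/3;  ∫_0^2 4*x dx = 8;  ∫_0^2 1 dx = 2.
  Sum: 32/3 + 8 + 2 = 62/3.
Adding: ||u||_{H^1}^2 = 146/15 + 62/3 = 152/5.


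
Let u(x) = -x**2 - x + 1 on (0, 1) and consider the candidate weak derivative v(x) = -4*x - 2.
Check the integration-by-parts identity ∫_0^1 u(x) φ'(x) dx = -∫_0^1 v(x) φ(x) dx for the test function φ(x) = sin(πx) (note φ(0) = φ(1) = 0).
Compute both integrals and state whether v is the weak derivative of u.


LHS = 4/π, RHS = 8/π. No, v is not the weak derivative of u.

u(x) = -x**2 - x + 1, classical derivative u'(x) = -2*x - 1.
φ(x) = sin(πx), so φ'(x) = π*cos(π*x).
Note φ(0) = φ(1) = 0, so the boundary term u·φ vanishes.
LHS = ∫_0^1 u(x) φ'(x) dx = ∫_0^1 (-π*x^2*cos(π*x) - π*x*cos(π*x) + π*cos(π*x)) dx. Term by term:
  ∫_0^1 π*cos(π*x) dx = 0;  ∫_0^1 -π*x*cos(π*x) dx = 2/π;  ∫_0^1 -π*x^2*cos(π*x) dx = 2/π.
Sum: 0 + 2/π + 2/π = 4/π.
So LHS = 4/π.
∫_0^1 v(x) φ(x) dx = ∫_0^1 (-4*x*sin(π*x) - 2*sin(π*x)) dx. Term by term:
  ∫_0^1 -2*sin(π*x) dx = -4/π;  ∫_0^1 -4*x*sin(π*x) dx = -4/π.
Sum: -4/π − 4/π = -8/π.
So RHS = -∫_0^1 v(x) φ(x) dx = 8/π.
LHS − RHS = -4/π ≠ 0, so the identity fails.
(For a valid weak derivative the identity must hold for EVERY test function, in particular this one. The failure shows v is NOT the weak derivative of u.)
Correct weak derivative would be u'(x) = -2*x - 1.


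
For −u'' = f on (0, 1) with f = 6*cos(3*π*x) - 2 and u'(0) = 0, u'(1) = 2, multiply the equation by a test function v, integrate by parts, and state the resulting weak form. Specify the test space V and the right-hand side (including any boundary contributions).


V = H^1(0, 1) (v unrestricted at boundary; u is determined up to an additive constant); weak form: ∫_0^1 u'v' dx = ∫_0^1 (6*cos(3*π*x) - 2) v dx + 2·v(1) for all v ∈ V.

Multiply both sides by a test function v and integrate from 0 to 1:
  ∫_0^1 −u''(x) v(x) dx = ∫_0^1 f(x) v(x) dx.
Integrate the LHS by parts once:
  ∫_0^1 −u'' v dx = −[u'(x) v(x)]_0^1 + ∫_0^1 u'(x) v'(x) dx.
Thus ∫_0^1 u'(x) v'(x) dx = ∫_0^1 f(x) v(x) dx + [u'(x) v(x)]_0^1.
Choose V so that boundary terms are either known or forced to vanish.
u has inhomogeneous Neumann u'(0) = 0, u'(1) = 2. [u' v]_0^1 = (2)·v(1) − (0)·v(0) = 2·v(1). Take V = H^1(0, 1); boundary term becomes part of RHS.
Weak formulation: find u (satisfying any essential BC) such that ∫_0^1 u'(x) v'(x) dx = ∫_0^1 f v dx + 2·v(1) for all v ∈ V (Neumann data are natural BCs: they enter the RHS as boundary terms).
Substituting f(x) = 6*cos(3*π*x) - 2, the right-hand side is ∫_0^1 (6*cos(3*π*x) - 2) v dx + 2·v(1).
Compatibility check (pure Neumann): taking v ≡ 1 ∈ V gives 0 = ∫_0^1 f dx + (2) − (0), i.e. ∫_0^1 f dx must equal u'(0) − u'(1) = -2. Indeed ∫_0^1 (6*cos(3*π*x) - 2) dx = -2, so the data are compatible. The solution is then unique only up to an additive constant (fix it e.g. by requiring ∫_0^1 u dx = 0).


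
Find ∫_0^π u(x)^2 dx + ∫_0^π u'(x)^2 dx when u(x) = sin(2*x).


||u||_{H^1(0,π)}^2 = 5*π/2

u'(x) = 2*cos(2*x).
Expand u² and (u')² and integrate term by term on (0, π), using: for integers n ≥ 1, ∫_0^π sin²(nx) dx = ∫_0^π cos²(nx) dx = π/2; for n ≠ n', ∫_0^π sin(nx)sin(n'x) dx = ∫_0^π cos(nx)cos(n'x) dx = 0; and by product-to-sum, ∫_0^π sin(nx)cos(n'x) dx = ½∫_0^π [sin((n+n')x) + sin((n−n')x)] dx, which is 0 when n+n' is even and 2n/(n²−n'²) when n+n' is odd (it need not vanish on (0, π)).
  u² squared terms: (1)²·∫sin(2x)² dx = 1·π/2 = π/2.
  So ∫_0^π u² dx = π/2.
  (u')² squared terms: (2)²·∫cos(2x)² dx = 4·π/2 = 2*π.
  So ∫_0^π (u')² dx = 2*π.
||u||_{H^1}^2 = (π/2) + (2*π) = 5*π/2.


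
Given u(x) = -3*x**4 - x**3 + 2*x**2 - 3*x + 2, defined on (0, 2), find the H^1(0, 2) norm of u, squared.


||u||_{H^1}^2 = 55526/15

The H^1 norm (squared) on an interval (0, L) is
  ||u||_{H^1}^2 = ∫_0^L u(x)^2 dx + ∫_0^L u'(x)^2 dx.
Compute u'(x) = -12*x**3 - 3*x**2 + 4*x - 3.
Then u(x)^2 = 9*x**8 + 6*x**7 - 11*x**6 + 14*x**5 - 2*x**4 - 16*x**3 + 17*x**2 - 12*x + 4 and u'(x)^2 = 144*x**6 + 72*x**5 - 87*x**4 + 48*x**3 + 34*x**2 - 24*x + 9.
Integrate each monomial from 0 to 2 using ∫_0^2 c·x^n dx = c·2^(n+1)/(n+1):
  ∫_0^2 u(x)^2 dx = ∫_0^2 (9*x^8 + 6*x^7 - 11*x^6 + 14*x^5 - 2*x^4 - 16*x^3 + 17*x^2 - 12*x + 4) dx. Term by term:
    ∫_0^2 9*x^8 dx = 512;  ∫_0^2 6*x^7 dx = 192;  ∫_0^2 -11*x^6 dx = -1408/7;
    ∫_0^2 14*x^5 dx = 448/3;  ∫_0^2 -2*x^4 dx = -64/5;  ∫_0^2 -16*x^3 dx = -64;
    ∫_0^2 17*x^2 dx = 136/3;  ∫_0^2 -12*x dx = -24;  ∫_0^2 4 dx = 8.
  Sum: 512 + 192 − 1408/7 + 448/3 − 64/5 − 64 + 136/3 − 24 + 8 = 63496/105.
  ∫_0^2 u'(x)^2 dx = ∫_0^2 (144*x^6 + 72*x^5 - 87*x^4 + 48*x^3 + 34*x^2 - 24*x + 9) dx. Term by term:
    ∫_0^2 144*x^6 dx = 18432/7;  ∫_0^2 72*x^5 dx = 768;  ∫_0^2 -87*x^4 dx = -2784/5;
    ∫_0^2 48*x^3 dx = 192;  ∫_0^2 34*x^2 dx = 272/3;  ∫_0^2 -24*x dx = -48;
    ∫_0^2 9 dx = 18.
  Sum: 18432/7 + 768 − 2784/5 + 192 + 272/3 − 48 + 18 = 325186/105.
Adding: ||u||_{H^1}^2 = 63496/105 + 325186/105 = 55526/15.


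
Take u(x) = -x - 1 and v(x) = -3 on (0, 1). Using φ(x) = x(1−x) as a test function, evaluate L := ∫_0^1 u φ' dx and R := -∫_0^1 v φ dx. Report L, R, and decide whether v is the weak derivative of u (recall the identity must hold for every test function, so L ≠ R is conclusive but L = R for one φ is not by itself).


LHS = 1/6, RHS = 1/2. No, v is not the weak derivative of u.

u(x) = -x - 1, classical derivative u'(x) = -1.
φ(x) = x(1−x), so φ'(x) = 1 - 2*x.
Note φ(0) = φ(1) = 0, so the boundary term u·φ vanishes.
LHS = ∫_0^1 u(x) φ'(x) dx = ∫_0^1 (2*x^2 + x - 1) dx. Term by term:
  ∫_0^1 2*x^2 dx = 2/3;  ∫_0^1 x dx = 1/2;  ∫_0^1 -1 dx = -1.
Sum: 2/3 + 1/2 − 1 = 1/6.
So LHS = 1/6.
∫_0^1 v(x) φ(x) dx = ∫_0^1 (3*x^2 - 3*x) dx. Term by term:
  ∫_0^1 3*x^2 dx = 1;  ∫_0^1 -3*x dx = -3/2.
Sum: 1 − 3/2 = -1/2.
So RHS = -∫_0^1 v(x) φ(x) dx = 1/2.
LHS − RHS = -1/3 ≠ 0, so the identity fails.
(For a valid weak derivative the identity must hold for EVERY test function, in particular this one. The failure shows v is NOT the weak derivative of u.)
Correct weak derivative would be u'(x) = -1.


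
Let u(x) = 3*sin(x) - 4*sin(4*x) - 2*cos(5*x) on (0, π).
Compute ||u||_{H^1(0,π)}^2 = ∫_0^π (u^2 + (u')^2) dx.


||u||_{H^1(0,π)}^2 = -3328/9 + 197*π

u'(x) = 10*sin(5*x) + 3*cos(x) - 16*cos(4*x).
Expand u² and (u')² and integrate term by term on (0, π), using: for integers n ≥ 1, ∫_0^π sin²(nx) dx = ∫_0^π cos²(nx) dx = π/2; for n ≠ n', ∫_0^π sin(nx)sin(n'x) dx = ∫_0^π cos(nx)cos(n'x) dx = 0; and by product-to-sum, ∫_0^π sin(nx)cos(n'x) dx = ½∫_0^π [sin((n+n')x) + sin((n−n')x)] dx, which is 0 when n+n' is even and 2n/(n²−n'²) when n+n' is odd (it need not vanish on (0, π)).
  u² squared terms: (-4)²·∫sin(4x)² dx = 16·π/2 = 8*π;  (-2)²·∫cos(5x)² dx = 4·π/2 = 2*π;  (3)²·∫sin(x)² dx = 9·π/2 = 9*π/2.
  u² cross terms: 2·(-4)·(-2)·∫sin(4x)·cos(5x) dx = 16·(-8/9) = -128/9;  2·(-4)·(3)·∫sin(4x)·sin(x) dx = -24·(0) = 0;  2·(-2)·(3)·∫cos(5x)·sin(x) dx = -12·(0) = 0.
  So ∫_0^π u² dx = 8*π + 2*π + 9*π/2 − 128/9 + 0 + 0 = -128/9 + 29*π/2.
  (u')² squared terms: (-16)²·∫cos(4x)² dx = 256·π/2 = 128*π;  (3)²·∫cos(x)² dx = 9·π/2 = 9*π/2;  (10)²·∫sin(5x)² dx = 100·π/2 = 50*π.
  (u')² cross terms: 2·(-16)·(3)·∫cos(4x)·cos(x) dx = -96·(0) = 0;  2·(-16)·(10)·∫cos(4x)·sin(5x) dx = -320·(10/9) = -3200/9;  2·(3)·(10)·∫cos(x)·sin(5x) dx = 60·(0) = 0.
  So ∫_0^π (u')² dx = 128*π + 9*π/2 + 50*π + 0 − 3200/9 + 0 = -3200/9 + 365*π/2.
||u||_{H^1}^2 = (-128/9 + 29*π/2) + (-3200/9 + 365*π/2) = -3328/9 + 197*π.


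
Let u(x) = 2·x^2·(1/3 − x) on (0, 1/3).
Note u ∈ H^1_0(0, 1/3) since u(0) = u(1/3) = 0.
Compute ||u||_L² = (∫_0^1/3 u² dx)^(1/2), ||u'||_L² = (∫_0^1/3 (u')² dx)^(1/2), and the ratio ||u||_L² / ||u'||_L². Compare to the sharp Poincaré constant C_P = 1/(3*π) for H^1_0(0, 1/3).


||u||_L² / ||u'||_L² = sqrt(14)/42 < C_P = 1/(3*π).

u(x) = 2·x^2·(1/3 − x), so u'(x) = 2*x*(2 - 9*x)/3.
u(x) = 2·x^2·(1/3 − x) vanishes at x = 0 and x = 1/3, so u ∈ H^1_0(0, 1/3). Differentiate via the product rule and integrate the resulting polynomials term by term.
  ∫_0^1/3 u² dx = ∫_0^1/3 (4*x^6 - 8*x^5/3 + 4*x^4/9) dx. Term by term:
    ∫_0^1/3 4*x^6 dx = 4/15309;  ∫_0^1/3 -8*x^5/3 dx = -4/6561;  ∫_0^1/3 4*x^4/9 dx = 4/10935.
  Sum: 4/15309 − 4/6561 + 4/10935 = 4/229635.
  ∫_0^1/3 (u')² dx = ∫_0^1/3 (36*x^4 - 16*x^3 + 16*x^2/9) dx. Term by term:
    ∫_0^1/3 36*x^4 dx = 4/135;  ∫_0^1/3 -16*x^3 dx = -4/81;  ∫_0^1/3 16*x^2/9 dx = 16/729.
  Sum: 4/135 − 4/81 + 16/729 = 8/3645.
∫_0^1/3 u² dx = 4/229635, so ||u||_L² = 2*sqrt(35)/2835.
∫_0^1/3 (u')² dx = 8/3645, so ||u'||_L² = 2*sqrt(10)/135.
Ratio ||u||_L² / ||u'||_L² = sqrt(14)/42.
Sharp Poincaré constant on H^1_0(0, 1/3) is C_P = L/π = 1/(3*π), achieved by sin(3*π·x).
A polynomial bump cannot attain the sharp Poincaré constant (only the first sine eigenfunction does), so the ratio is strictly less than C_P, consistent with ||u||_L² ≤ C_P ||u'||_L².


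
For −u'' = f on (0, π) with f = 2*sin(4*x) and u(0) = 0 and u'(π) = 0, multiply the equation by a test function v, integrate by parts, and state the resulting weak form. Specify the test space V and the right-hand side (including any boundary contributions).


V = {v ∈ H^1(0, π) : v(0) = 0} (test functions vanish at x = 0 where u is specified); weak form: ∫_0^π u'v' dx = ∫_0^π (2*sin(4*x)) v dx for all v ∈ V.

Multiply both sides by a test function v and integrate from 0 to π:
  ∫_0^π −u''(x) v(x) dx = ∫_0^π f(x) v(x) dx.
Integrate the LHS by parts once:
  ∫_0^π −u'' v dx = −[u'(x) v(x)]_0^π + ∫_0^π u'(x) v'(x) dx.
Thus ∫_0^π u'(x) v'(x) dx = ∫_0^π f(x) v(x) dx + [u'(x) v(x)]_0^π.
Choose V so that boundary terms are either known or forced to vanish.
Mixed BC: u(0) = 0 (Dirichlet) and u'(π) = 0 (Neumann). Define V = {v ∈ H^1(0, π) : v(0) = 0}. Then [u' v]_0^π = u'(π)·v(π) − u'(0)·0 = 0.
Weak formulation: find u (satisfying any essential BC) such that ∫_0^π u'(x) v'(x) dx = ∫_0^π f v dx for all v ∈ V (Dirichlet at 0 absorbed into V; the Neumann datum at x = π is zero, so no boundary term remains).
Substituting f(x) = 2*sin(4*x), the right-hand side is ∫_0^π (2*sin(4*x)) v dx.


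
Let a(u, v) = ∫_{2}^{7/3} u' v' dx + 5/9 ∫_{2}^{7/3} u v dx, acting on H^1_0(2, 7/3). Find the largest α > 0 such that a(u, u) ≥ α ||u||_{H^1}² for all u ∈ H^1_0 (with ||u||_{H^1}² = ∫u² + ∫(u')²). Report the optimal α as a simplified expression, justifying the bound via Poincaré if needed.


α = (5 + 81*π^2)/(9*(1 + 9*π^2))

Coercivity of a(·,·) on H^1_0(2, 7/3) means a(u, u) ≥ α ||u||_{H^1}² for every u ∈ H^1_0.
The interval has length L = 1/3, and Poincaré/coercivity depend only on L. Here a(u, u) = ∫(u')² + (5/9)·∫u².
Here 0 < c = 5/9 < 1. The condition a(u,u) ≥ α||u||_{H^1}² reads (1−α)∫(u')² ≥ (α−c)∫u². Any admissible α is ≤ 1 (rapidly oscillating u have ∫u²/∫(u')² → 0), and α = 1 would force 0 ≥ (1−c)∫u², impossible since c < 1; so 1−α > 0. By the sharp Poincaré inequality on H^1_0 of an interval of length L, ∫(u')² ≥ (π/L)²∫u² with equality for the first sine mode sin(π(x−x₀)/L) (x₀ the left endpoint), so the inequality holds for all u iff (1−α)(π/L)² ≥ α − c, i.e. α ≤ ((π/L)² + c)/((π/L)² + 1) = (1 + c(L/π)²)/(1 + (L/π)²). With (π/L)² = 9*π^2 and c = 5/9, the largest admissible constant is α = ((π/L)² + c)/((π/L)² + 1).
Simplifying, α = (5 + 81*π^2)/(9*(1 + 9*π^2)).


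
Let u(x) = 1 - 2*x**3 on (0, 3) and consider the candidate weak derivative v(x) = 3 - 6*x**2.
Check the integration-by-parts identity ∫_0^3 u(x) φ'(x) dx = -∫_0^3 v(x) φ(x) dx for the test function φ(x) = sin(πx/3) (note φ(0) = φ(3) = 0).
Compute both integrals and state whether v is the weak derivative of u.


LHS = -648/π^3 + 162/π, RHS = -648/π^3 + 144/π. No, v is not the weak derivative of u.

u(x) = 1 - 2*x**3, classical derivative u'(x) = -6*x**2.
φ(x) = sin(πx/3), so φ'(x) = π*cos(π*x/3)/3.
Note φ(0) = φ(3) = 0, so the boundary term u·φ vanishes.
LHS = ∫_0^3 u(x) φ'(x) dx = ∫_0^3 (-2*π*x^3*cos(π*x/3)/3 + π*cos(π*x/3)/3) dx. Term by term:
  ∫_0^3 π*cos(π*x/3)/3 dx = 0;  ∫_0^3 -2*π*x^3*cos(π*x/3)/3 dx = -648/π^3 + 162/π.
Sum: 0 + -648/π^3 + 162/π = -648/π^3 + 162/π.
So LHS = -648/π^3 + 162/π.
∫_0^3 v(x) φ(x) dx = ∫_0^3 (-6*x^2*sin(π*x/3) + 3*sin(π*x/3)) dx. Term by term:
  ∫_0^3 3*sin(π*x/3) dx = 18/π;  ∫_0^3 -6*x^2*sin(π*x/3) dx = -162/π + 648/π^3.
Sum: 18/π + -162/π + 648/π^3 = -144/π + 648/π^3.
So RHS = -∫_0^3 v(x) φ(x) dx = -648/π^3 + 144/π.
LHS − RHS = 18/π ≠ 0, so the identity fails.
(For a valid weak derivative the identity must hold for EVERY test function, in particular this one. The failure shows v is NOT the weak derivative of u.)
Correct weak derivative would be u'(x) = -6*x**2.


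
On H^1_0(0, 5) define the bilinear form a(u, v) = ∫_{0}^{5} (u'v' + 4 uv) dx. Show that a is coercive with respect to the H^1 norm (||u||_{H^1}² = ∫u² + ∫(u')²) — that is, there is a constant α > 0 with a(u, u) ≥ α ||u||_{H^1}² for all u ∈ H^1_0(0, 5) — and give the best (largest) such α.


α = 1

Coercivity of a(·,·) on H^1_0(0, 5) means a(u, u) ≥ α ||u||_{H^1}² for every u ∈ H^1_0.
The interval has length L = 5, and Poincaré/coercivity depend only on L. Here a(u, u) = ∫(u')² + (4)·∫u².
Here c = 4 ≥ 1, so a(u,u) = ∫(u')² + c∫u² ≥ ∫(u')² + ∫u² = ||u||_{H^1}², i.e. α = 1 works. No larger α is possible: a(u,u) ≥ α||u||_{H^1}² means (1−α)∫(u')² ≥ (α−c)∫u², and for the modes u_n = sin(nπ(x−x₀)/L) (x₀ the left endpoint) one has ∫u_n²/∫(u_n')² = (L/(nπ))² → 0, so a(u_n,u_n)/||u_n||_{H^1}² → 1. Hence the optimal constant is α = 1.
Therefore α = 1.


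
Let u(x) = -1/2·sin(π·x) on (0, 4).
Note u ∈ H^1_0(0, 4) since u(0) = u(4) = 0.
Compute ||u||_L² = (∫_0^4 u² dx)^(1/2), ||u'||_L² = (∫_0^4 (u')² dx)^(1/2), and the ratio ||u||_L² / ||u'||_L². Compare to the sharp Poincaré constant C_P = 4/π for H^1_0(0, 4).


||u||_L² / ||u'||_L² = 1/π < C_P = 4/π.

u(x) = -1/2·sin(π·x), so u'(x) = -π*cos(π*x)/2.
Writing u(x) = A·sin(kπx/L) with A = -1/2 and k = 4, use ∫_0^L sin²(kπx/L) dx = L/2 and ∫_0^L cos²(kπx/L) dx = L/2.
u² = 1/4·sin²(π·x) and (u')² = π^2/4·cos²(π·x), and each of sin², cos² integrates to L/2 = 2 over (0, 4).
∫_0^4 u² dx = 1/2, so ||u||_L² = sqrt(2)/2.
∫_0^4 (u')² dx = π^2/2, so ||u'||_L² = sqrt(2)*π/2.
Ratio ||u||_L² / ||u'||_L² = 1/π.
Sharp Poincaré constant on H^1_0(0, 4) is C_P = L/π = 4/π, achieved by sin(π/4·x).
This is the k = 4 harmonic; the ratio L/(kπ) is strictly less than C_P = L/π, consistent with the sharp inequality ||u||_L² ≤ C_P ||u'||_L².


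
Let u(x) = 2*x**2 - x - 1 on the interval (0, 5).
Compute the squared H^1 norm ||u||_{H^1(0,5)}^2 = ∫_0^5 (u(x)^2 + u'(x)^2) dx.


||u||_{H^1}^2 = 7055/3

The H^1 norm (squared) on an interval (0, L) is
  ||u||_{H^1}^2 = ∫_0^L u(x)^2 dx + ∫_0^L u'(x)^2 dx.
Compute u'(x) = 4*x - 1.
Then u(x)^2 = 4*x**4 - 4*x**3 - 3*x**2 + 2*x + 1 and u'(x)^2 = 16*x**2 - 8*x + 1.
Integrate each monomial from 0 to 5 using ∫_0^5 c·x^n dx = c·5^(n+1)/(n+1):
  ∫_0^5 u(x)^2 dx = ∫_0^5 (4*x^4 - 4*x^3 - 3*x^2 + 2*x + 1) dx. Term by term:
    ∫_0^5 4*x^4 dx = 2500;  ∫_0^5 -4*x^3 dx = -625;  ∫_0^5 -3*x^2 dx = -125;
    ∫_0^5 2*x dx = 25;  ∫_0^5 1 dx = 5.
  Sum: 2500 − 625 − 125 + 25 + 5 = 1780.
  ∫_0^5 u'(x)^2 dx = ∫_0^5 (16*x^2 - 8*x + 1) dx. Term by term:
    ∫_0^5 16*x^2 dx = 2000/3;  ∫_0^5 -8*x dx = -100;  ∫_0^5 1 dx = 5.
  Sum: 2000/3 − 100 + 5 = 1715/3.
Adding: ||u||_{H^1}^2 = 1780 + 1715/3 = 7055/3.


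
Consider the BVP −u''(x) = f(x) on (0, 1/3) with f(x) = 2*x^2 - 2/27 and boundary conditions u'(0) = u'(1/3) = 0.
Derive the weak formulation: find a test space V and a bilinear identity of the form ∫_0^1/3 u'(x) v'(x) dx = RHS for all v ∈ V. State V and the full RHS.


V = H^1(0, 1/3) (no boundary constraint on v; u is determined up to an additive constant); weak form: ∫_0^1/3 u'v' dx = ∫_0^1/3 (2*x^2 - 2/27) v dx for all v ∈ V.

Multiply both sides by a test function v and integrate from 0 to 1/3:
  ∫_0^1/3 −u''(x) v(x) dx = ∫_0^1/3 f(x) v(x) dx.
Integrate the LHS by parts once:
  ∫_0^1/3 −u'' v dx = −[u'(x) v(x)]_0^1/3 + ∫_0^1/3 u'(x) v'(x) dx.
Thus ∫_0^1/3 u'(x) v'(x) dx = ∫_0^1/3 f(x) v(x) dx + [u'(x) v(x)]_0^1/3.
Choose V so that boundary terms are either known or forced to vanish.
u has homogeneous Neumann: u'(0) = u'(1/3) = 0. So [u' v]_0^1/3 = 0·v(1/3) − 0·v(0) = 0 for any v; take V = H^1(0, 1/3).
Weak formulation: find u (satisfying any essential BC) such that ∫_0^1/3 u'(x) v'(x) dx = ∫_0^1/3 f v dx for all v ∈ V (homogeneous Neumann, so boundary terms vanish).
Substituting f(x) = 2*x^2 - 2/27, the right-hand side is ∫_0^1/3 (2*x^2 - 2/27) v dx.
Compatibility check (pure Neumann): taking v ≡ 1 ∈ V gives 0 = ∫_0^1/3 f dx + (0) − (0), i.e. ∫_0^1/3 f dx must equal u'(0) − u'(1/3) = 0. Indeed ∫_0^1/3 (2*x^2 - 2/27) dx = 0, so the data are compatible. The solution is then unique only up to an additive constant (fix it e.g. by requiring ∫_0^1/3 u dx = 0).


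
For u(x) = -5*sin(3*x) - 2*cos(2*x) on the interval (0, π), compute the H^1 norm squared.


||u||_{H^1(0,π)}^2 = 120 + 135*π

u'(x) = 4*sin(2*x) - 15*cos(3*x).
Expand u² and (u')² and integrate term by term on (0, π), using: for integers n ≥ 1, ∫_0^π sin²(nx) dx = ∫_0^π cos²(nx) dx = π/2; for n ≠ n', ∫_0^π sin(nx)sin(n'x) dx = ∫_0^π cos(nx)cos(n'x) dx = 0; and by product-to-sum, ∫_0^π sin(nx)cos(n'x) dx = ½∫_0^π [sin((n+n')x) + sin((n−n')x)] dx, which is 0 when n+n' is even and 2n/(n²−n'²) when n+n' is odd (it need not vanish on (0, π)).
  u² squared terms: (-5)²·∫sin(3x)² dx = 25·π/2 = 25*π/2;  (-2)²·∫cos(2x)² dx = 4·π/2 = 2*π.
  u² cross terms: 2·(-5)·(-2)·∫sin(3x)·cos(2x) dx = 20·(6/5) = 24.
  So ∫_0^π u² dx = 25*π/2 + 2*π + 24 = 24 + 29*π/2.
  (u')² squared terms: (-15)²·∫cos(3x)² dx = 225·π/2 = 225*π/2;  (4)²·∫sin(2x)² dx = 16·π/2 = 8*π.
  (u')² cross terms: 2·(-15)·(4)·∫cos(3x)·sin(2x) dx = -120·(-4/5) = 96.
  So ∫_0^π (u')² dx = 225*π/2 + 8*π + 96 = 96 + 241*π/2.
||u||_{H^1}^2 = (24 + 29*π/2) + (96 + 241*π/2) = 120 + 135*π.


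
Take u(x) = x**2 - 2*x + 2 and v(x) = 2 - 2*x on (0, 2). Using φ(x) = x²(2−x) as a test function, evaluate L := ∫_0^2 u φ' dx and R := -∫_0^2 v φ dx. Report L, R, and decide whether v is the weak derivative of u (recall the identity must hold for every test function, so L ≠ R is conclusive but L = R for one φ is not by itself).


LHS = -8/15, RHS = 8/15. No, v is not the weak derivative of u.

u(x) = x**2 - 2*x + 2, classical derivative u'(x) = 2*x - 2.
φ(x) = x²(2−x), so φ'(x) = x*(4 - 3*x).
Note φ(0) = φ(2) = 0, so the boundary term u·φ vanishes.
LHS = ∫_0^2 u(x) φ'(x) dx = ∫_0^2 (-3*x^4 + 10*x^3 - 14*x^2 + 8*x) dx. Term by term:
  ∫_0^2 -3*x^4 dx = -96/5;  ∫_0^2 10*x^3 dx = 40;  ∫_0^2 -14*x^2 dx = -112/3;
  ∫_0^2 8*x dx = 16.
Sum: -96/5 + 40 − 112/3 + 16 = -8/15.
So LHS = -8/15.
∫_0^2 v(x) φ(x) dx = ∫_0^2 (2*x^4 - 6*x^3 + 4*x^2) dx. Term by term:
  ∫_0^2 2*x^4 dx = 64/5;  ∫_0^2 -6*x^3 dx = -24;  ∫_0^2 4*x^2 dx = 32/3.
Sum: 64/5 − 24 + 32/3 = -8/15.
So RHS = -∫_0^2 v(x) φ(x) dx = 8/15.
LHS − RHS = -16/15 ≠ 0, so the identity fails.
(For a valid weak derivative the identity must hold for EVERY test function, in particular this one. The failure shows v is NOT the weak derivative of u.)
Correct weak derivative would be u'(x) = 2*x - 2.


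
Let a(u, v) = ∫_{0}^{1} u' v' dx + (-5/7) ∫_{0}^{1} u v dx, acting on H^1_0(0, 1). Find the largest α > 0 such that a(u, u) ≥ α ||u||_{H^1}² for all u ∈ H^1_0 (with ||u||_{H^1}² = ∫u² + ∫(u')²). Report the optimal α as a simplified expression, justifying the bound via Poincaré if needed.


α = (-5/7 + π^2)/(1 + π^2)

Coercivity of a(·,·) on H^1_0(0, 1) means a(u, u) ≥ α ||u||_{H^1}² for every u ∈ H^1_0.
The interval has length L = 1, and Poincaré/coercivity depend only on L. Here a(u, u) = ∫(u')² + (-5/7)·∫u².
Here c = -5/7 < 0 with |c| < (π/L)² = π^2, so coercivity still holds. The condition a(u,u) ≥ α||u||_{H^1}² reads (1−α)∫(u')² ≥ (α−c)∫u². Any admissible α is ≤ 1 (rapidly oscillating u have ∫u²/∫(u')² → 0), and α = 1 would force 0 ≥ (1−c)∫u², impossible since c < 1; so 1−α > 0. By the sharp Poincaré inequality on H^1_0 of an interval of length L, ∫(u')² ≥ (π/L)²∫u² with equality for the first sine mode sin(π(x−x₀)/L) (x₀ the left endpoint), so the inequality holds for all u iff (1−α)(π/L)² ≥ α − c, i.e. α ≤ ((π/L)² + c)/((π/L)² + 1) = (1 + c(L/π)²)/(1 + (L/π)²). (Direct route, valid since c ≤ 0: Poincaré gives c∫u² ≥ c(L/π)²∫(u')², so a(u,u) ≥ (1 + c(L/π)²)∫(u')², while ||u||_{H^1}² ≤ (1 + (L/π)²)∫(u')²; dividing yields the same α.) With (π/L)² = π^2 and c = -5/7, the largest admissible constant is α = ((π/L)² + c)/((π/L)² + 1).
Simplifying, α = (-5/7 + π^2)/(1 + π^2).


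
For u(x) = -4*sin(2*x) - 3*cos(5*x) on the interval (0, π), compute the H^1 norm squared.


||u||_{H^1(0,π)}^2 = -832/7 + 157*π

u'(x) = 15*sin(5*x) - 8*cos(2*x).
Expand u² and (u')² and integrate term by term on (0, π), using: for integers n ≥ 1, ∫_0^π sin²(nx) dx = ∫_0^π cos²(nx) dx = π/2; for n ≠ n', ∫_0^π sin(nx)sin(n'x) dx = ∫_0^π cos(nx)cos(n'x) dx = 0; and by product-to-sum, ∫_0^π sin(nx)cos(n'x) dx = ½∫_0^π [sin((n+n')x) + sin((n−n')x)] dx, which is 0 when n+n' is even and 2n/(n²−n'²) when n+n' is odd (it need not vanish on (0, π)).
  u² squared terms: (-4)²·∫sin(2x)² dx = 16·π/2 = 8*π;  (-3)²·∫cos(5x)² dx = 9·π/2 = 9*π/2.
  u² cross terms: 2·(-4)·(-3)·∫sin(2x)·cos(5x) dx = 24·(-4/21) = -32/7.
  So ∫_0^π u² dx = 8*π + 9*π/2 − 32/7 = -32/7 + 25*π/2.
  (u')² squared terms: (-8)²·∫cos(2x)² dx = 64·π/2 = 32*π;  (15)²·∫sin(5x)² dx = 225·π/2 = 225*π/2.
  (u')² cross terms: 2·(-8)·(15)·∫cos(2x)·sin(5x) dx = -240·(10/21) = -800/7.
  So ∫_0^π (u')² dx = 32*π + 225*π/2 − 800/7 = -800/7 + 289*π/2.
||u||_{H^1}^2 = (-32/7 + 25*π/2) + (-800/7 + 289*π/2) = -832/7 + 157*π.


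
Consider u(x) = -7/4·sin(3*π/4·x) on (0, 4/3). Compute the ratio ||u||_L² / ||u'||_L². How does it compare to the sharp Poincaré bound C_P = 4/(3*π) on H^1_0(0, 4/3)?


||u||_L² / ||u'||_L² = 4/(3*π) = C_P.

u(x) = -7/4·sin(3*π/4·x), so u'(x) = -21*π*cos(3*π*x/4)/16.
Writing u(x) = A·sin(kπx/L) with A = -7/4 and k = 1, use ∫_0^L sin²(kπx/L) dx = L/2 and ∫_0^L cos²(kπx/L) dx = L/2.
u² = 49/16·sin²(3*π/4·x) and (u')² = 441*π^2/256·cos²(3*π/4·x), and each of sin², cos² integrates to L/2 = 2/3 over (0, 4/3).
∫_0^4/3 u² dx = 49/24, so ||u||_L² = 7*sqrt(6)/12.
∫_0^4/3 (u')² dx = 147*π^2/128, so ||u'||_L² = 7*sqrt(6)*π/16.
Ratio ||u||_L² / ||u'||_L² = 4/(3*π).
Sharp Poincaré constant on H^1_0(0, 4/3) is C_P = L/π = 4/(3*π), achieved by sin(3*π/4·x).
This is the k = 1 eigenfunction (up to amplitude), so the ratio equals the sharp Poincaré constant exactly.


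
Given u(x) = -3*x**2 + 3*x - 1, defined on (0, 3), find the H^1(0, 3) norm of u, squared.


||u||_{H^1}^2 = 3729/10

The H^1 norm (squared) on an interval (0, L) is
  ||u||_{H^1}^2 = ∫_0^L u(x)^2 dx + ∫_0^L u'(x)^2 dx.
Compute u'(x) = 3 - 6*x.
Then u(x)^2 = 9*x**4 - 18*x**3 + 15*x**2 - 6*x + 1 and u'(x)^2 = 36*x**2 - 36*x + 9.
Integrate each monomial from 0 to 3 using ∫_0^3 c·x^n dx = c·3^(n+1)/(n+1):
  ∫_0^3 u(x)^2 dx = ∫_0^3 (9*x^4 - 18*x^3 + 15*x^2 - 6*x + 1) dx. Term by term:
    ∫_0^3 9*x^4 dx = 2187/5;  ∫_0^3 -18*x^3 dx = -729/2;  ∫_0^3 15*x^2 dx = 135;
    ∫_0^3 -6*x dx = -27;  ∫_0^3 1 dx = 3.
  Sum: 2187/5 − 729/2 + 135 − 27 + 3 = 1839/10.
  ∫_0^3 u'(x)^2 dx = ∫_0^3 (36*x^2 - 36*x + 9) dx. Term by term:
    ∫_0^3 36*x^2 dx = 324;  ∫_0^3 -36*x dx = -162;  ∫_0^3 9 dx = 27.
  Sum: 324 − 162 + 27 = 189.
Adding: ||u||_{H^1}^2 = 1839/10 + 189 = 3729/10.


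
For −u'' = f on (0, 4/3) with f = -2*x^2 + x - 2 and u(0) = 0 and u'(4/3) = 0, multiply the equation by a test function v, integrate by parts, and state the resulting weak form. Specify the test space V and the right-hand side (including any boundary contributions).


V = {v ∈ H^1(0, 4/3) : v(0) = 0} (test functions vanish at x = 0 where u is specified); weak form: ∫_0^4/3 u'v' dx = ∫_0^4/3 (-2*x^2 + x - 2) v dx for all v ∈ V.

Multiply both sides by a test function v and integrate from 0 to 4/3:
  ∫_0^4/3 −u''(x) v(x) dx = ∫_0^4/3 f(x) v(x) dx.
Integrate the LHS by parts once:
  ∫_0^4/3 −u'' v dx = −[u'(x) v(x)]_0^4/3 + ∫_0^4/3 u'(x) v'(x) dx.
Thus ∫_0^4/3 u'(x) v'(x) dx = ∫_0^4/3 f(x) v(x) dx + [u'(x) v(x)]_0^4/3.
Choose V so that boundary terms are either known or forced to vanish.
Mixed BC: u(0) = 0 (Dirichlet) and u'(4/3) = 0 (Neumann). Define V = {v ∈ H^1(0, 4/3) : v(0) = 0}. Then [u' v]_0^4/3 = u'(4/3)·v(4/3) − u'(0)·0 = 0.
Weak formulation: find u (satisfying any essential BC) such that ∫_0^4/3 u'(x) v'(x) dx = ∫_0^4/3 f v dx for all v ∈ V (Dirichlet at 0 absorbed into V; the Neumann datum at x = 4/3 is zero, so no boundary term remains).
Substituting f(x) = -2*x^2 + x - 2, the right-hand side is ∫_0^4/3 (-2*x^2 + x - 2) v dx.


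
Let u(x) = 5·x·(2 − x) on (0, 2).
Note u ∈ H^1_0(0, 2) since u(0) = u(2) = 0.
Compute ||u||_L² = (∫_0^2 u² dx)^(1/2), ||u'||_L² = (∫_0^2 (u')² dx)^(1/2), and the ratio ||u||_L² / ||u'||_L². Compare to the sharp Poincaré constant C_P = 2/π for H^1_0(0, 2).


||u||_L² / ||u'||_L² = sqrt(10)/5 < C_P = 2/π.

u(x) = 5·x·(2 − x), so u'(x) = 10 - 10*x.
u(x) = 5·x·(2 − x) vanishes at x = 0 and x = 2, so u ∈ H^1_0(0, 2). Differentiate via the product rule and integrate the resulting polynomials term by term.
  ∫_0^2 u² dx = ∫_0^2 (25*x^4 - 100*x^3 + 100*x^2) dx. Term by term:
    ∫_0^2 25*x^4 dx = 160;  ∫_0^2 -100*x^3 dx = -400;  ∫_0^2 100*x^2 dx = 800/3.
  Sum: 160 − 400 + 800/3 = 80/3.
  ∫_0^2 (u')² dx = ∫_0^2 (100*x^2 - 200*x + 100) dx. Term by term:
    ∫_0^2 100*x^2 dx = 800/3;  ∫_0^2 -200*x dx = -400;  ∫_0^2 100 dx = 200.
  Sum: 800/3 − 400 + 200 = 200/3.
∫_0^2 u² dx = 80/3, so ||u||_L² = 4*sqrt(15)/3.
∫_0^2 (u')² dx = 200/3, so ||u'||_L² = 10*sqrt(6)/3.
Ratio ||u||_L² / ||u'||_L² = sqrt(10)/5.
Sharp Poincaré constant on H^1_0(0, 2) is C_P = L/π = 2/π, achieved by sin(π/2·x).
A polynomial bump cannot attain the sharp Poincaré constant (only the first sine eigenfunction does), so the ratio is strictly less than C_P, consistent with ||u||_L² ≤ C_P ||u'||_L².
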